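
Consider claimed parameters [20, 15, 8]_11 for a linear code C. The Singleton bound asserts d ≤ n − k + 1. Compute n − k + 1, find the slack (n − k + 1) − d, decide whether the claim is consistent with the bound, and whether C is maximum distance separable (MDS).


Singleton RHS = n − k + 1 = 6, slack = -2, bound violated (no such code; not MDS).

Singleton bound: d ≤ n − k + 1.
Here n = 20, k = 15, so n − k + 1 = 6.
Given d = 8, check d ≤ 6: NO.
Slack = (n − k + 1) − d = -2.
The slack is negative: d = 8 exceeds n − k + 1 = 6 by 2, so the Singleton bound is violated and no linear [20, 15, 8]_11 code can exist. In particular it is not MDS (MDS requires d = n − k + 1 exactly).
Description: the claimed parameters are [20, 15, 8]_11; such a code would be impossible (violates the Singleton bound).


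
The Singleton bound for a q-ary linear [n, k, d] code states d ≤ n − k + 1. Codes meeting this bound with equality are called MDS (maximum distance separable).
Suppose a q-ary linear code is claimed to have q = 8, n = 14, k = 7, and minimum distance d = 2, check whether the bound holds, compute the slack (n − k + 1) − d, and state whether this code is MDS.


Singleton RHS = n − k + 1 = 8, slack = 6, bound satisfied, not MDS.

Singleton bound: d ≤ n − k + 1.
Here n = 14, k = 7, so n − k + 1 = 8.
Given d = 2, check d ≤ 8: YES.
Slack = (n − k + 1) − d = 6.
The code is NOT MDS (slack = 6 > 0).
Description: the claimed parameters are [14, 7, 2]_8; such a code would be non-MDS.


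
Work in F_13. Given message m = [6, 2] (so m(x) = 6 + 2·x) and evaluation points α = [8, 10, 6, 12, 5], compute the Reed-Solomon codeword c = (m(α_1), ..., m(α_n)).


c = [9, 0, 5, 4, 3]

Message polynomial: m(x) = 6 + 2·x (mod 13).
For each evaluation point α_i, compute m(α_i) mod 13:
  α_1 = 8: Horner steps 2 → 9, so m(8) = 9.
  α_2 = 10: Horner steps 2 → 0, so m(10) = 0.
  α_3 = 6: Horner steps 2 → 5, so m(6) = 5.
  α_4 = 12: Horner steps 2 → 4, so m(12) = 4.
  α_5 = 5: Horner steps 2 → 3, so m(5) = 3.
Codeword c = [9, 0, 5, 4, 3] ∈ F_13^5.


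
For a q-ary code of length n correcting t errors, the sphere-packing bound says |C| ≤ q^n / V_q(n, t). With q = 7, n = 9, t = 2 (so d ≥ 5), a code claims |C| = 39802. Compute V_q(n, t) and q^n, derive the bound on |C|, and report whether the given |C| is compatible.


V_q(n, t) = 1351, q^n = 40353607, Hamming bound = 29869, |C| = 39802 > bound (violated).

Step 1: Compute V_q(n, t) = Σ_{j=0}^2 C(n, j) (q−1)^j.
  j = 0: C(9,0)·(6)^0 = 1·1 = 1.
  j = 1: C(9,1)·(6)^1 = 9·6 = 54.
  j = 2: C(9,2)·(6)^2 = 36·36 = 1296.
  V_q(n, t) = 1 + 54 + 1296 = 1351.
Step 2: q^n = 7^9 = 40353607.
Step 3: Hamming bound ⌊q^n / V_q(n,t)⌋ = ⌊40353607/1351⌋ = 29869.
Step 4: Compare |C| = 39802 to 29869: violated.
The claimed |C| lies above the Hamming bound, so no 7-ary code of length 9 with d ≥ 5 can have 39802 codewords.


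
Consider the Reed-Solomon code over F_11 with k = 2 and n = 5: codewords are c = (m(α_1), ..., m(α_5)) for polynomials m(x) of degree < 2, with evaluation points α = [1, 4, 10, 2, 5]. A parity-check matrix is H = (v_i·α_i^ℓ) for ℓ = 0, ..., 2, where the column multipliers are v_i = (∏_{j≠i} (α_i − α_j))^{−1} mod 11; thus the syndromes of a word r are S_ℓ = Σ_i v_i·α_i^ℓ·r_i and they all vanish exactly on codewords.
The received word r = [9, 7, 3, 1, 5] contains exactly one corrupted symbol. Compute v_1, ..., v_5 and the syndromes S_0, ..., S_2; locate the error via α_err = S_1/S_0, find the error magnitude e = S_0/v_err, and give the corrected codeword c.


S = (1, 5, 3), error at position 5, error magnitude e = 6, c = [9, 7, 3, 1, 10].

Step 1: column multipliers v_i = (∏_{j≠i}(α_i − α_j))^{−1} mod 11.
  i = 1 (α = 1): (1−4)(1−10)(1−2)(1−5) = (−3)·(−9)·(−1)·(−4) = 108 ≡ 9, so v_1 = 9^{−1} = 5 (mod 11).
  i = 2 (α = 4): (4−1)(4−10)(4−2)(4−5) = 3·(−6)·2·(−1) = 36 ≡ 3, so v_2 = 3^{−1} = 4 (mod 11).
  i = 3 (α = 10): (10−1)(10−4)(10−2)(10−5) = 9·6·8·5 = 2160 ≡ 4, so v_3 = 4^{−1} = 3 (mod 11).
  i = 4 (α = 2): (2−1)(2−4)(2−10)(2−5) = 1·(−2)·(−8)·(−3) = −48 ≡ 7, so v_4 = 7^{−1} = 8 (mod 11).
  i = 5 (α = 5): (5−1)(5−4)(5−10)(5−2) = 4·1·(−5)·3 = −60 ≡ 6, so v_5 = 6^{−1} = 2 (mod 11).
  v = [5, 4, 3, 8, 2].
Step 2: syndromes of r = [9, 7, 3, 1, 5] (all sums mod 11).
  S_0 = Σ v_i r_i = 5·9 + 4·7 + 3·3 + 8·1 + 2·5 = 100 ≡ 1.
  S_1 = Σ v_i α_i r_i = 5·1·9 + 4·4·7 + 3·10·3 + 8·2·1 + 2·5·5 = 313 ≡ 5.
  α_i^2 mod 11 = [1, 5, 1, 4, 3].
  S_2 = Σ v_i α_i^2 r_i = 5·1·9 + 4·5·7 + 3·1·3 + 8·4·1 + 2·3·5 = 256 ≡ 3.
  S = (1, 5, 3) ≠ 0, so r is not a codeword (an error is present).
Step 3: locate the error. For a single error e at position i, S_ℓ = v_i·e·α_i^ℓ, so α_err = S_1/S_0.
  S_0^{−1} = 1^{−1} = 1 (mod 11), so α_err = 5·1 = 5 ≡ 5 = α_5. Error position i = 5.
  Consistency check: S_2/S_1 = 3·9 = 27 ≡ 5 = α_err ✓ (single-error assumption holds).
Step 4: error magnitude e = S_0/v_5 = S_0·∏_{j≠5}(α_5 − α_j) = 1·6 = 6 ≡ 6 (mod 11).
Step 5: correct position 5: c_5 = r_5 − e = 5 − 6 ≡ 10 (mod 11). Hence c = [9, 7, 3, 1, 10].
  Check: interpolating c through the α_i gives m(x) = 6 + 3·x (degree < 2) with m(α_i) = c_i for every i, so c is indeed a codeword.


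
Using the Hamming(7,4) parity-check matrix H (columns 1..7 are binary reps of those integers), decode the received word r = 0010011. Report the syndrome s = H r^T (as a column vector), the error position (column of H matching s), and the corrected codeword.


s = (0, 1, 0)^T, error position = 2, corrected codeword c = 0110011

Compute s = H r^T mod 2 one row at a time:
  s_1 = 0 + 0 + 1 + 1 = 2 ≡ 0 (mod 2).
  s_2 = 0 + 1 + 1 + 1 = 3 ≡ 1 (mod 2).
  s_3 = 0 + 1 + 0 + 1 = 2 ≡ 0 (mod 2).
s = (0, 1, 0)^T — this equals column 2 of H (binary 010), so error is at position 2.
Correct: flip bit 2 of r = 0010011 to get c = 0110011.


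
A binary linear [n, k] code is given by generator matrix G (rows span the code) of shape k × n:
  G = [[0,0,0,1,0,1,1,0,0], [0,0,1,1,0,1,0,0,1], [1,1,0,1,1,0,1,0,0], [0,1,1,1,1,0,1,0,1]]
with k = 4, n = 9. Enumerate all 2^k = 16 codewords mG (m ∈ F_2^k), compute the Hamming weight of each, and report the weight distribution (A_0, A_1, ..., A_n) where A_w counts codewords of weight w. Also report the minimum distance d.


Weight distribution: A_0 = 1, A_2 = 1, A_3 = 5, A_4 = 3, A_5 = 2, A_6 = 3, A_7 = 1. Minimum distance d = 2.

Enumerate all 2^4 = 16 messages m ∈ F_2^4.
For each, compute codeword c = mG in F_2^9, then tally its weight.
  m = 0000 → c = 000000000, weight = 0.
  m = 1000 → c = 000101100, weight = 3.
  m = 0100 → c = 001101001, weight = 4.
  m = 1100 → c = 001000101, weight = 3.
  m = 0010 → c = 110110100, weight = 5.
  m = 1010 → c = 110011000, weight = 4.
  m = 0110 → c = 111011101, weight = 7.
  m = 1110 → c = 111110001, weight = 6.
  m = 0001 → c = 011110101, weight = 6.
  m = 1001 → c = 011011001, weight = 5.
  m = 0101 → c = 010011100, weight = 4.
  m = 1101 → c = 010110000, weight = 3.
  m = 0011 → c = 101000001, weight = 3.
  m = 1011 → c = 101101101, weight = 6.
  m = 0111 → c = 100101000, weight = 3.
  m = 1111 → c = 100000100, weight = 2.
Tally weights:
  weight 0: 1 codewords.
  weight 2: 1 codewords.
  weight 3: 5 codewords.
  weight 4: 3 codewords.
  weight 5: 2 codewords.
  weight 6: 3 codewords.
  weight 7: 1 codewords.
Minimum distance d = smallest w > 0 with A_w > 0 = 2.
Sanity: Σ A_w = 16 = 2^4 = 16 ✓.


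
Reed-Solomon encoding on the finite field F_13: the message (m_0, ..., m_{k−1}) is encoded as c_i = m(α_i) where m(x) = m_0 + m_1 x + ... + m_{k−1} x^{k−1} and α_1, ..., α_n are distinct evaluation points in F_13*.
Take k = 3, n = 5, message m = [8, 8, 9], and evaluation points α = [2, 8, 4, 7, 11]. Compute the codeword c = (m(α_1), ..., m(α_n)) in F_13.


c = [8, 11, 2, 11, 2]

Message polynomial: m(x) = 8 + 8·x + 9·x^2 (mod 13).
For each evaluation point α_i, compute m(α_i) mod 13:
  α_1 = 2: Horner steps 9 → 0 → 8, so m(2) = 8.
  α_2 = 8: Horner steps 9 → 2 → 11, so m(8) = 11.
  α_3 = 4: Horner steps 9 → 5 → 2, so m(4) = 2.
  α_4 = 7: Horner steps 9 → 6 → 11, so m(7) = 11.
  α_5 = 11: Horner steps 9 → 3 → 2, so m(11) = 2.
Codeword c = [8, 11, 2, 11, 2] ∈ F_13^5.


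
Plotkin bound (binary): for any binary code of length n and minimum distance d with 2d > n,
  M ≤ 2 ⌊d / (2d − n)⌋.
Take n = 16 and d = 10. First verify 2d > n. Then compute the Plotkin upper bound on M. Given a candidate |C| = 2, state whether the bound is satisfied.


Plotkin bound M ≤ 4; given |C| = 2 ≤ bound (satisfied).

Check applicability: 2d = 20, n = 16.
2d − n = 4 > 0, so Plotkin applies.
Compute d/(2d−n) = 10/4 ≈ 2.5000.
⌊d/(2d−n)⌋ = 2.
Plotkin bound: M ≤ 2·2 = 4.
Given |C| = 2, check: satisfied.
This |C| is below the Plotkin bound.


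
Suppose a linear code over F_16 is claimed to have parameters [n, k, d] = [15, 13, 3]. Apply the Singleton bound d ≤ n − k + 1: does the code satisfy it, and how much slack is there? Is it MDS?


Singleton RHS = n − k + 1 = 3, slack = 0, bound satisfied, MDS.

Singleton bound: d ≤ n − k + 1.
Here n = 15, k = 13, so n − k + 1 = 3.
Given d = 3, check d ≤ 3: YES.
Slack = (n − k + 1) − d = 0.
The code is MDS (slack = 0).
Description: the claimed parameters are [15, 13, 3]_16; such a code would be MDS (meets Singleton bound).


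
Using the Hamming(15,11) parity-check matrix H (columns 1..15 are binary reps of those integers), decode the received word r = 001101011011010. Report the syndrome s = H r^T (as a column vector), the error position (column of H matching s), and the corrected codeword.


s = (1, 0, 0, 1)^T, error position = 9, corrected codeword c = 001101010011010

Compute s = H r^T mod 2 one row at a time:
  s_1 = 1 + 1 + 0 + 1 + 1 + 0 + 1 + 0 = 5 ≡ 1 (mod 2).
  s_2 = 1 + 0 + 1 + 0 + 1 + 0 + 1 + 0 = 4 ≡ 0 (mod 2).
  s_3 = 0 + 1 + 1 + 0 + 0 + 1 + 1 + 0 = 4 ≡ 0 (mod 2).
  s_4 = 0 + 1 + 0 + 0 + 1 + 1 + 0 + 0 = 3 ≡ 1 (mod 2).
s = (1, 0, 0, 1)^T — this equals column 9 of H (binary 1001), so error is at position 9.
Correct: flip bit 9 of r = 001101011011010 to get c = 001101010011010.


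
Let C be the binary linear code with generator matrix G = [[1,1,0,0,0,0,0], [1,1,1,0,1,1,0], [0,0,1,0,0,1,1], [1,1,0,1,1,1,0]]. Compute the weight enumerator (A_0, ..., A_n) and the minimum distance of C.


Weight distribution: A_0 = 1, A_2 = 3, A_3 = 4, A_4 = 3, A_5 = 4, A_6 = 1. Minimum distance d = 2.

Enumerate all 2^4 = 16 messages m ∈ F_2^4.
For each, compute codeword c = mG in F_2^7, then tally its weight.
  m = 0000 → c = 0000000, weight = 0.
  m = 1000 → c = 1100000, weight = 2.
  m = 0100 → c = 1110110, weight = 5.
  m = 1100 → c = 0010110, weight = 3.
  m = 0010 → c = 0010011, weight = 3.
  m = 1010 → c = 1110011, weight = 5.
  m = 0110 → c = 1100101, weight = 4.
  m = 1110 → c = 0000101, weight = 2.
  m = 0001 → c = 1101110, weight = 5.
  m = 1001 → c = 0001110, weight = 3.
  m = 0101 → c = 0011000, weight = 2.
  m = 1101 → c = 1111000, weight = 4.
  m = 0011 → c = 1111101, weight = 6.
  m = 1011 → c = 0011101, weight = 4.
  m = 0111 → c = 0001011, weight = 3.
  m = 1111 → c = 1101011, weight = 5.
Tally weights:
  weight 0: 1 codewords.
  weight 2: 3 codewords.
  weight 3: 4 codewords.
  weight 4: 3 codewords.
  weight 5: 4 codewords.
  weight 6: 1 codewords.
Minimum distance d = smallest w > 0 with A_w > 0 = 2.
Sanity: Σ A_w = 16 = 2^4 = 16 ✓.


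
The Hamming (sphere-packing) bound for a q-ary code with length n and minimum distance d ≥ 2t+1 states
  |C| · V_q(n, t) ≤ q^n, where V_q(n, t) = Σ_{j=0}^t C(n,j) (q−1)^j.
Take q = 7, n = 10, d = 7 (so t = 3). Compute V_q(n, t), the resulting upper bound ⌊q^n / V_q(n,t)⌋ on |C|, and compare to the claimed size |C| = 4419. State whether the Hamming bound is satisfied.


V_q(n, t) = 27601, q^n = 282475249, Hamming bound = 10234, |C| = 4419 ≤ bound (satisfied).

Step 1: Compute V_q(n, t) = Σ_{j=0}^3 C(n, j) (q−1)^j.
  j = 0: C(10,0)·(6)^0 = 1·1 = 1.
  j = 1: C(10,1)·(6)^1 = 10·6 = 60.
  j = 2: C(10,2)·(6)^2 = 45·36 = 1620.
  j = 3: C(10,3)·(6)^3 = 120·216 = 25920.
  V_q(n, t) = 1 + 60 + 1620 + 25920 = 27601.
Step 2: q^n = 7^10 = 282475249.
Step 3: Hamming bound ⌊q^n / V_q(n,t)⌋ = ⌊282475249/27601⌋ = 10234.
Step 4: Compare |C| = 4419 to 10234: satisfied.
The claimed |C| lies below the Hamming bound.


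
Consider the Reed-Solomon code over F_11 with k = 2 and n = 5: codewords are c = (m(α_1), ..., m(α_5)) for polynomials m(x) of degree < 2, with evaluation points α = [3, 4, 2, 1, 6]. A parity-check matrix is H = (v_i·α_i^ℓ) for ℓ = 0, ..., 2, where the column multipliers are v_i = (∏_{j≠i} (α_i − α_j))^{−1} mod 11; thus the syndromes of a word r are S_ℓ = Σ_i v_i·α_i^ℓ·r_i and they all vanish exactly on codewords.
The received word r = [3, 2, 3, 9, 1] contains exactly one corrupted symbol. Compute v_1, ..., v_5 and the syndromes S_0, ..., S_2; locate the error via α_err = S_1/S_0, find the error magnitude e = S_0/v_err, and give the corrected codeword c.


S = (1, 3, 9), error at position 1, error magnitude e = 6, c = [8, 2, 3, 9, 1].

Step 1: column multipliers v_i = (∏_{j≠i}(α_i − α_j))^{−1} mod 11.
  i = 1 (α = 3): (3−4)(3−2)(3−1)(3−6) = (−1)·1·2·(−3) = 6 ≡ 6, so v_1 = 6^{−1} = 2 (mod 11).
  i = 2 (α = 4): (4−3)(4−2)(4−1)(4−6) = 1·2·3·(−2) = −12 ≡ 10, so v_2 = 10^{−1} = 10 (mod 11).
  i = 3 (α = 2): (2−3)(2−4)(2−1)(2−6) = (−1)·(−2)·1·(−4) = −8 ≡ 3, so v_3 = 3^{−1} = 4 (mod 11).
  i = 4 (α = 1): (1−3)(1−4)(1−2)(1−6) = (−2)·(−3)·(−1)·(−5) = 30 ≡ 8, so v_4 = 8^{−1} = 7 (mod 11).
  i = 5 (α = 6): (6−3)(6−4)(6−2)(6−1) = 3·2·4·5 = 120 ≡ 10, so v_5 = 10^{−1} = 10 (mod 11).
  v = [2, 10, 4, 7, 10].
Step 2: syndromes of r = [3, 2, 3, 9, 1] (all sums mod 11).
  S_0 = Σ v_i r_i = 2·3 + 10·2 + 4·3 + 7·9 + 10·1 = 111 ≡ 1.
  S_1 = Σ v_i α_i r_i = 2·3·3 + 10·4·2 + 4·2·3 + 7·1·9 + 10·6·1 = 245 ≡ 3.
  α_i^2 mod 11 = [9, 5, 4, 1, 3].
  S_2 = Σ v_i α_i^2 r_i = 2·9·3 + 10·5·2 + 4·4·3 + 7·1·9 + 10·3·1 = 295 ≡ 9.
  S = (1, 3, 9) ≠ 0, so r is not a codeword (an error is present).
Step 3: locate the error. For a single error e at position i, S_ℓ = v_i·e·α_i^ℓ, so α_err = S_1/S_0.
  S_0^{−1} = 1^{−1} = 1 (mod 11), so α_err = 3·1 = 3 ≡ 3 = α_1. Error position i = 1.
  Consistency check: S_2/S_1 = 9·4 = 36 ≡ 3 = α_err ✓ (single-error assumption holds).
Step 4: error magnitude e = S_0/v_1 = S_0·∏_{j≠1}(α_1 − α_j) = 1·6 = 6 ≡ 6 (mod 11).
Step 5: correct position 1: c_1 = r_1 − e = 3 − 6 ≡ 8 (mod 11). Hence c = [8, 2, 3, 9, 1].
  Check: interpolating c through the α_i gives m(x) = 4 + 5·x (degree < 2) with m(α_i) = c_i for every i, so c is indeed a codeword.


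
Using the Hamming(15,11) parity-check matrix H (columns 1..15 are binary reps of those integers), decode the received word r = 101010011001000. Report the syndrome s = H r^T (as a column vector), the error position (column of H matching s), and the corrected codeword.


s = (1, 0, 1, 0)^T, error position = 10, corrected codeword c = 101010011101000

Compute s = H r^T mod 2 one row at a time:
  s_1 = 1 + 1 + 0 + 0 + 1 + 0 + 0 + 0 = 3 ≡ 1 (mod 2).
  s_2 = 0 + 1 + 0 + 0 + 1 + 0 + 0 + 0 = 2 ≡ 0 (mod 2).
  s_3 = 0 + 1 + 0 + 0 + 0 + 0 + 0 + 0 = 1 ≡ 1 (mod 2).
  s_4 = 1 + 1 + 1 + 0 + 1 + 0 + 0 + 0 = 4 ≡ 0 (mod 2).
s = (1, 0, 1, 0)^T — this equals column 10 of H (binary 1010), so error is at position 10.
Correct: flip bit 10 of r = 101010011001000 to get c = 101010011101000.


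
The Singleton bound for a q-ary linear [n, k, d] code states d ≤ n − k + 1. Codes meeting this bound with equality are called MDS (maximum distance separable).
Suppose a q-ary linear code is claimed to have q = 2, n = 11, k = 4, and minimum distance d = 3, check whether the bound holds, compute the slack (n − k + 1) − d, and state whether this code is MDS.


Singleton RHS = n − k + 1 = 8, slack = 5, bound satisfied, not MDS.

Singleton bound: d ≤ n − k + 1.
Here n = 11, k = 4, so n − k + 1 = 8.
Given d = 3, check d ≤ 8: YES.
Slack = (n − k + 1) − d = 5.
The code is NOT MDS (slack = 5 > 0).
Description: the claimed parameters are [11, 4, 3]_2; such a code would be non-MDS.


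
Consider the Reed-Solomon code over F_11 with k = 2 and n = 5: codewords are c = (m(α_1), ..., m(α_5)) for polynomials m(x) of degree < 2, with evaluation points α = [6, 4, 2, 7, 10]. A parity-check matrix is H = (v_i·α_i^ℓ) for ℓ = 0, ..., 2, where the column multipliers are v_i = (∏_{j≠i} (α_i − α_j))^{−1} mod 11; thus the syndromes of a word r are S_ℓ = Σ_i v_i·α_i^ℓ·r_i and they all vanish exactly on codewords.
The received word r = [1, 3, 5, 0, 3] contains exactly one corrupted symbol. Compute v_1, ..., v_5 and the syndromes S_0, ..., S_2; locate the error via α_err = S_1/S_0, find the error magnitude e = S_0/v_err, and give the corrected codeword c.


S = (7, 4, 7), error at position 5, error magnitude e = 6, c = [1, 3, 5, 0, 8].

Step 1: column multipliers v_i = (∏_{j≠i}(α_i − α_j))^{−1} mod 11.
  i = 1 (α = 6): (6−4)(6−2)(6−7)(6−10) = 2·4·(−1)·(−4) = 32 ≡ 10, so v_1 = 10^{−1} = 10 (mod 11).
  i = 2 (α = 4): (4−6)(4−2)(4−7)(4−10) = (−2)·2·(−3)·(−6) = −72 ≡ 5, so v_2 = 5^{−1} = 9 (mod 11).
  i = 3 (α = 2): (2−6)(2−4)(2−7)(2−10) = (−4)·(−2)·(−5)·(−8) = 320 ≡ 1, so v_3 = 1^{−1} = 1 (mod 11).
  i = 4 (α = 7): (7−6)(7−4)(7−2)(7−10) = 1·3·5·(−3) = −45 ≡ 10, so v_4 = 10^{−1} = 10 (mod 11).
  i = 5 (α = 10): (10−6)(10−4)(10−2)(10−7) = 4·6·8·3 = 576 ≡ 4, so v_5 = 4^{−1} = 3 (mod 11).
  v = [10, 9, 1, 10, 3].
Step 2: syndromes of r = [1, 3, 5, 0, 3] (all sums mod 11).
  S_0 = Σ v_i r_i = 10·1 + 9·3 + 1·5 + 10·0 + 3·3 = 51 ≡ 7.
  S_1 = Σ v_i α_i r_i = 10·6·1 + 9·4·3 + 1·2·5 + 10·7·0 + 3·10·3 = 268 ≡ 4.
  α_i^2 mod 11 = [3, 5, 4, 5, 1].
  S_2 = Σ v_i α_i^2 r_i = 10·3·1 + 9·5·3 + 1·4·5 + 10·5·0 + 3·1·3 = 194 ≡ 7.
  S = (7, 4, 7) ≠ 0, so r is not a codeword (an error is present).
Step 3: locate the error. For a single error e at position i, S_ℓ = v_i·e·α_i^ℓ, so α_err = S_1/S_0.
  S_0^{−1} = 7^{−1} = 8 (mod 11), so α_err = 4·8 = 32 ≡ 10 = α_5. Error position i = 5.
  Consistency check: S_2/S_1 = 7·3 = 21 ≡ 10 = α_err ✓ (single-error assumption holds).
Step 4: error magnitude e = S_0/v_5 = S_0·∏_{j≠5}(α_5 − α_j) = 7·4 = 28 ≡ 6 (mod 11).
Step 5: correct position 5: c_5 = r_5 − e = 3 − 6 ≡ 8 (mod 11). Hence c = [1, 3, 5, 0, 8].
  Check: interpolating c through the α_i gives m(x) = 7 + 10·x (degree < 2) with m(α_i) = c_i for every i, so c is indeed a codeword.


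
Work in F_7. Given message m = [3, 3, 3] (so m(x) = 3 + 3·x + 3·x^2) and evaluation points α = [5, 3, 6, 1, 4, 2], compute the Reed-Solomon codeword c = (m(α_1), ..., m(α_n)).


c = [2, 4, 3, 2, 0, 0]

Message polynomial: m(x) = 3 + 3·x + 3·x^2 (mod 7).
For each evaluation point α_i, compute m(α_i) mod 7:
  α_1 = 5: Horner steps 3 → 4 → 2, so m(5) = 2.
  α_2 = 3: Horner steps 3 → 5 → 4, so m(3) = 4.
  α_3 = 6: Horner steps 3 → 0 → 3, so m(6) = 3.
  α_4 = 1: Horner steps 3 → 6 → 2, so m(1) = 2.
  α_5 = 4: Horner steps 3 → 1 → 0, so m(4) = 0.
  α_6 = 2: Horner steps 3 → 2 → 0, so m(2) = 0.
Codeword c = [2, 4, 3, 2, 0, 0] ∈ F_7^6.


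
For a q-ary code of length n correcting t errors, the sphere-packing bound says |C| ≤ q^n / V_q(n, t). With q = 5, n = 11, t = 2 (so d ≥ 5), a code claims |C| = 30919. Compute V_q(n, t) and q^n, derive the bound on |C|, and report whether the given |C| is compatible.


V_q(n, t) = 925, q^n = 48828125, Hamming bound = 52787, |C| = 30919 ≤ bound (satisfied).

Step 1: Compute V_q(n, t) = Σ_{j=0}^2 C(n, j) (q−1)^j.
  j = 0: C(11,0)·(4)^0 = 1·1 = 1.
  j = 1: C(11,1)·(4)^1 = 11·4 = 44.
  j = 2: C(11,2)·(4)^2 = 55·16 = 880.
  V_q(n, t) = 1 + 44 + 880 = 925.
Step 2: q^n = 5^11 = 48828125.
Step 3: Hamming bound ⌊q^n / V_q(n,t)⌋ = ⌊48828125/925⌋ = 52787.
Step 4: Compare |C| = 30919 to 52787: satisfied.
The claimed |C| lies below the Hamming bound.


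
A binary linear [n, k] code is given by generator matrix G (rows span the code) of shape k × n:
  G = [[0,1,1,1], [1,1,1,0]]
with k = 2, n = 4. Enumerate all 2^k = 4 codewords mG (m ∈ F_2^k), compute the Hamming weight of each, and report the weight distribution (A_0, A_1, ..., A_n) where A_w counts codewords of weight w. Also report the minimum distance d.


Weight distribution: A_0 = 1, A_2 = 1, A_3 = 2. Minimum distance d = 2.

Enumerate all 2^2 = 4 messages m ∈ F_2^2.
For each, compute codeword c = mG in F_2^4, then tally its weight.
  m = 00 → c = 0000, weight = 0.
  m = 10 → c = 0111, weight = 3.
  m = 01 → c = 1110, weight = 3.
  m = 11 → c = 1001, weight = 2.
Tally weights:
  weight 0: 1 codewords.
  weight 2: 1 codewords.
  weight 3: 2 codewords.
Minimum distance d = smallest w > 0 with A_w > 0 = 2.
Sanity: Σ A_w = 4 = 2^2 = 4 ✓.


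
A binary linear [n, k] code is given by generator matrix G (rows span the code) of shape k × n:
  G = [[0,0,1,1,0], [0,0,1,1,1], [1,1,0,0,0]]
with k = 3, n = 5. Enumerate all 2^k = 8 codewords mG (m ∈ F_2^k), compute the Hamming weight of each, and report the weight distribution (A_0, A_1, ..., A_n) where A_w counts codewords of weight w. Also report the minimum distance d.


Weight distribution: A_0 = 1, A_1 = 1, A_2 = 2, A_3 = 2, A_4 = 1, A_5 = 1. Minimum distance d = 1.

Enumerate all 2^3 = 8 messages m ∈ F_2^3.
For each, compute codeword c = mG in F_2^5, then tally its weight.
  m = 000 → c = 00000, weight = 0.
  m = 100 → c = 00110, weight = 2.
  m = 010 → c = 00111, weight = 3.
  m = 110 → c = 00001, weight = 1.
  m = 001 → c = 11000, weight = 2.
  m = 101 → c = 11110, weight = 4.
  m = 011 → c = 11111, weight = 5.
  m = 111 → c = 11001, weight = 3.
Tally weights:
  weight 0: 1 codewords.
  weight 1: 1 codewords.
  weight 2: 2 codewords.
  weight 3: 2 codewords.
  weight 4: 1 codewords.
  weight 5: 1 codewords.
Minimum distance d = smallest w > 0 with A_w > 0 = 1.
Sanity: Σ A_w = 8 = 2^3 = 8 ✓.


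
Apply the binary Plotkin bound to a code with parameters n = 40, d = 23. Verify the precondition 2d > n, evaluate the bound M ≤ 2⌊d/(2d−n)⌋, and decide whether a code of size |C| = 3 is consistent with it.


Plotkin bound M ≤ 6; given |C| = 3 ≤ bound (satisfied).

Check applicability: 2d = 46, n = 40.
2d − n = 6 > 0, so Plotkin applies.
Compute d/(2d−n) = 23/6 ≈ 3.8333.
⌊d/(2d−n)⌋ = 3.
Plotkin bound: M ≤ 2·3 = 6.
Given |C| = 3, check: satisfied.
This |C| is below the Plotkin bound.


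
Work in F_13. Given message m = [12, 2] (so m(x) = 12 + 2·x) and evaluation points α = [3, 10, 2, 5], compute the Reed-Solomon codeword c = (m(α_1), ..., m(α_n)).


c = [5, 6, 3, 9]

Message polynomial: m(x) = 12 + 2·x (mod 13).
For each evaluation point α_i, compute m(α_i) mod 13:
  α_1 = 3: Horner steps 2 → 5, so m(3) = 5.
  α_2 = 10: Horner steps 2 → 6, so m(10) = 6.
  α_3 = 2: Horner steps 2 → 3, so m(2) = 3.
  α_4 = 5: Horner steps 2 → 9, so m(5) = 9.
Codeword c = [5, 6, 3, 9] ∈ F_13^4.


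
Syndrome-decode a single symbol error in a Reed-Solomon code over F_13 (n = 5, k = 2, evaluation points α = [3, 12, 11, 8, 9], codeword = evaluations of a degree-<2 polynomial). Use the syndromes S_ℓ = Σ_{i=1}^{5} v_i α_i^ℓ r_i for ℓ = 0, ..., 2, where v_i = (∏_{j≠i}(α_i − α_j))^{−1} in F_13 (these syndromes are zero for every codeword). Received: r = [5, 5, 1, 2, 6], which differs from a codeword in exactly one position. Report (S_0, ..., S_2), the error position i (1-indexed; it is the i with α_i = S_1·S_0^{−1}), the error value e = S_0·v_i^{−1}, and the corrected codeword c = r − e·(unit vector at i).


S = (5, 2, 6), error at position 1, error magnitude e = 10, c = [8, 5, 1, 2, 6].

Step 1: column multipliers v_i = (∏_{j≠i}(α_i − α_j))^{−1} mod 13.
  i = 1 (α = 3): (3−12)(3−11)(3−8)(3−9) = (−9)·(−8)·(−5)·(−6) = 2160 ≡ 2, so v_1 = 2^{−1} = 7 (mod 13).
  i = 2 (α = 12): (12−3)(12−11)(12−8)(12−9) = 9·1·4·3 = 108 ≡ 4, so v_2 = 4^{−1} = 10 (mod 13).
  i = 3 (α = 11): (11−3)(11−12)(11−8)(11−9) = 8·(−1)·3·2 = −48 ≡ 4, so v_3 = 4^{−1} = 10 (mod 13).
  i = 4 (α = 8): (8−3)(8−12)(8−11)(8−9) = 5·(−4)·(−3)·(−1) = −60 ≡ 5, so v_4 = 5^{−1} = 8 (mod 13).
  i = 5 (α = 9): (9−3)(9−12)(9−11)(9−8) = 6·(−3)·(−2)·1 = 36 ≡ 10, so v_5 = 10^{−1} = 4 (mod 13).
  v = [7, 10, 10, 8, 4].
Step 2: syndromes of r = [5, 5, 1, 2, 6] (all sums mod 13).
  S_0 = Σ v_i r_i = 7·5 + 10·5 + 10·1 + 8·2 + 4·6 = 135 ≡ 5.
  S_1 = Σ v_i α_i r_i = 7·3·5 + 10·12·5 + 10·11·1 + 8·8·2 + 4·9·6 = 1159 ≡ 2.
  α_i^2 mod 13 = [9, 1, 4, 12, 3].
  S_2 = Σ v_i α_i^2 r_i = 7·9·5 + 10·1·5 + 10·4·1 + 8·12·2 + 4·3·6 = 669 ≡ 6.
  S = (5, 2, 6) ≠ 0, so r is not a codeword (an error is present).
Step 3: locate the error. For a single error e at position i, S_ℓ = v_i·e·α_i^ℓ, so α_err = S_1/S_0.
  S_0^{−1} = 5^{−1} = 8 (mod 13), so α_err = 2·8 = 16 ≡ 3 = α_1. Error position i = 1.
  Consistency check: S_2/S_1 = 6·7 = 42 ≡ 3 = α_err ✓ (single-error assumption holds).
Step 4: error magnitude e = S_0/v_1 = S_0·∏_{j≠1}(α_1 − α_j) = 5·2 = 10 ≡ 10 (mod 13).
Step 5: correct position 1: c_1 = r_1 − e = 5 − 10 ≡ 8 (mod 13). Hence c = [8, 5, 1, 2, 6].
  Check: interpolating c through the α_i gives m(x) = 9 + 4·x (degree < 2) with m(α_i) = c_i for every i, so c is indeed a codeword.


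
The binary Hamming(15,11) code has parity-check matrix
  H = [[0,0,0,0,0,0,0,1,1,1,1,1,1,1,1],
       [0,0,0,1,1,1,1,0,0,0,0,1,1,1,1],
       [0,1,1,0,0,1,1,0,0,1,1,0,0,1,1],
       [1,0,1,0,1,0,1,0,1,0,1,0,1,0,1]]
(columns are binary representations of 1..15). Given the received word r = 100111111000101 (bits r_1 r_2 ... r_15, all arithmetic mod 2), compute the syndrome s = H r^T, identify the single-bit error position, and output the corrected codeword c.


s = (0, 0, 1, 0)^T, error position = 2, corrected codeword c = 110111111000101

Compute s = H r^T mod 2 one row at a time:
  s_1 = 1 + 1 + 0 + 0 + 0 + 1 + 0 + 1 = 4 ≡ 0 (mod 2).
  s_2 = 1 + 1 + 1 + 1 + 0 + 1 + 0 + 1 = 6 ≡ 0 (mod 2).
  s_3 = 0 + 0 + 1 + 1 + 0 + 0 + 0 + 1 = 3 ≡ 1 (mod 2).
  s_4 = 1 + 0 + 1 + 1 + 1 + 0 + 1 + 1 = 6 ≡ 0 (mod 2).
s = (0, 0, 1, 0)^T — this equals column 2 of H (binary 0010), so error is at position 2.
Correct: flip bit 2 of r = 100111111000101 to get c = 110111111000101.


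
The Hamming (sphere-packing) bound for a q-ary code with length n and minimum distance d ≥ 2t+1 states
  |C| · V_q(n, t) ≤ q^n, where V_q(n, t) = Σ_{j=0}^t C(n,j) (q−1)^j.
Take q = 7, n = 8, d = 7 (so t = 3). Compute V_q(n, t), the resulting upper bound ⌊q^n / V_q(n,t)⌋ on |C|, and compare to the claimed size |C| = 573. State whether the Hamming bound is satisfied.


V_q(n, t) = 13153, q^n = 5764801, Hamming bound = 438, |C| = 573 > bound (violated).

Step 1: Compute V_q(n, t) = Σ_{j=0}^3 C(n, j) (q−1)^j.
  j = 0: C(8,0)·(6)^0 = 1·1 = 1.
  j = 1: C(8,1)·(6)^1 = 8·6 = 48.
  j = 2: C(8,2)·(6)^2 = 28·36 = 1008.
  j = 3: C(8,3)·(6)^3 = 56·216 = 12096.
  V_q(n, t) = 1 + 48 + 1008 + 12096 = 13153.
Step 2: q^n = 7^8 = 5764801.
Step 3: Hamming bound ⌊q^n / V_q(n,t)⌋ = ⌊5764801/13153⌋ = 438.
Step 4: Compare |C| = 573 to 438: violated.
The claimed |C| lies above the Hamming bound, so no 7-ary code of length 8 with d ≥ 7 can have 573 codewords.


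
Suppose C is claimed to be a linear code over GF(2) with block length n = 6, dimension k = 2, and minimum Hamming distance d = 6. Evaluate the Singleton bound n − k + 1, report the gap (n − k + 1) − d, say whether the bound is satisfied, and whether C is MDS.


Singleton RHS = n − k + 1 = 5, slack = -1, bound violated (no such code; not MDS).

Singleton bound: d ≤ n − k + 1.
Here n = 6, k = 2, so n − k + 1 = 5.
Given d = 6, check d ≤ 5: NO.
Slack = (n − k + 1) − d = -1.
The slack is negative: d = 6 exceeds n − k + 1 = 5 by 1, so the Singleton bound is violated and no linear [6, 2, 6]_2 code can exist. In particular it is not MDS (MDS requires d = n − k + 1 exactly).
Description: the claimed parameters are [6, 2, 6]_2; such a code would be impossible (violates the Singleton bound).


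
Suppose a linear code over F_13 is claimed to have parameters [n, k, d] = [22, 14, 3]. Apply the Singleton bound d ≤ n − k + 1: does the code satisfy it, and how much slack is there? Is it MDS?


Singleton RHS = n − k + 1 = 9, slack = 6, bound satisfied, not MDS.

Singleton bound: d ≤ n − k + 1.
Here n = 22, k = 14, so n − k + 1 = 9.
Given d = 3, check d ≤ 9: YES.
Slack = (n − k + 1) − d = 6.
The code is NOT MDS (slack = 6 > 0).
Description: the claimed parameters are [22, 14, 3]_13; such a code would be non-MDS.


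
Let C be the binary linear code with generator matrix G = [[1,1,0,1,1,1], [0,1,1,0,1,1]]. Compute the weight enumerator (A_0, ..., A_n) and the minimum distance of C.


Weight distribution: A_0 = 1, A_3 = 1, A_4 = 1, A_5 = 1. Minimum distance d = 3.

Enumerate all 2^2 = 4 messages m ∈ F_2^2.
For each, compute codeword c = mG in F_2^6, then tally its weight.
  m = 00 → c = 000000, weight = 0.
  m = 10 → c = 110111, weight = 5.
  m = 01 → c = 011011, weight = 4.
  m = 11 → c = 101100, weight = 3.
Tally weights:
  weight 0: 1 codewords.
  weight 3: 1 codewords.
  weight 4: 1 codewords.
  weight 5: 1 codewords.
Minimum distance d = smallest w > 0 with A_w > 0 = 3.
Sanity: Σ A_w = 4 = 2^2 = 4 ✓.


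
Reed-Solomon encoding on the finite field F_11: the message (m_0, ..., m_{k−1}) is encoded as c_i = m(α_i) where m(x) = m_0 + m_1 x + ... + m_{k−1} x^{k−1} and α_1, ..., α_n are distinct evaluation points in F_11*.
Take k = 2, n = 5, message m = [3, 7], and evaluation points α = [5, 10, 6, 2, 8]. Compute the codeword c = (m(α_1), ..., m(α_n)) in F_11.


c = [5, 7, 1, 6, 4]

Message polynomial: m(x) = 3 + 7·x (mod 11).
For each evaluation point α_i, compute m(α_i) mod 11:
  α_1 = 5: Horner steps 7 → 5, so m(5) = 5.
  α_2 = 10: Horner steps 7 → 7, so m(10) = 7.
  α_3 = 6: Horner steps 7 → 1, so m(6) = 1.
  α_4 = 2: Horner steps 7 → 6, so m(2) = 6.
  α_5 = 8: Horner steps 7 → 4, so m(8) = 4.
Codeword c = [5, 7, 1, 6, 4] ∈ F_11^5.


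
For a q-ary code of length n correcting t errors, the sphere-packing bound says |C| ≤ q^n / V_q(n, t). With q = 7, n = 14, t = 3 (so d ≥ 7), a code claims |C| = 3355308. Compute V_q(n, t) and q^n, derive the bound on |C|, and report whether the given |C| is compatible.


V_q(n, t) = 81985, q^n = 678223072849, Hamming bound = 8272526, |C| = 3355308 ≤ bound (satisfied).

Step 1: Compute V_q(n, t) = Σ_{j=0}^3 C(n, j) (q−1)^j.
  j = 0: C(14,0)·(6)^0 = 1·1 = 1.
  j = 1: C(14,1)·(6)^1 = 14·6 = 84.
  j = 2: C(14,2)·(6)^2 = 91·36 = 3276.
  j = 3: C(14,3)·(6)^3 = 364·216 = 78624.
  V_q(n, t) = 1 + 84 + 3276 + 78624 = 81985.
Step 2: q^n = 7^14 = 678223072849.
Step 3: Hamming bound ⌊q^n / V_q(n,t)⌋ = ⌊678223072849/81985⌋ = 8272526.
Step 4: Compare |C| = 3355308 to 8272526: satisfied.
The claimed |C| lies below the Hamming bound.


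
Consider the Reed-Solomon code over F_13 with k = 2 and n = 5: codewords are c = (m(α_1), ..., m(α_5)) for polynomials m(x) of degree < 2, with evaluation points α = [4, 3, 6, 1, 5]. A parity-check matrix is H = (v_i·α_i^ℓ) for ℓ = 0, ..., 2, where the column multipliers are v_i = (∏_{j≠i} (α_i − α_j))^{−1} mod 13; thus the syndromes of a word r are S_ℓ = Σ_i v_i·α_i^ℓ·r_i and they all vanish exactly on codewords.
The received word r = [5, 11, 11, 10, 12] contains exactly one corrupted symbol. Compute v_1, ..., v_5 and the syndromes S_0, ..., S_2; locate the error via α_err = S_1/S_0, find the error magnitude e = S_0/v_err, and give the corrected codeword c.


S = (11, 1, 6), error at position 3, error magnitude e = 5, c = [5, 11, 6, 10, 12].

Step 1: column multipliers v_i = (∏_{j≠i}(α_i − α_j))^{−1} mod 13.
  i = 1 (α = 4): (4−3)(4−6)(4−1)(4−5) = 1·(−2)·3·(−1) = 6 ≡ 6, so v_1 = 6^{−1} = 11 (mod 13).
  i = 2 (α = 3): (3−4)(3−6)(3−1)(3−5) = (−1)·(−3)·2·(−2) = −12 ≡ 1, so v_2 = 1^{−1} = 1 (mod 13).
  i = 3 (α = 6): (6−4)(6−3)(6−1)(6−5) = 2·3·5·1 = 30 ≡ 4, so v_3 = 4^{−1} = 10 (mod 13).
  i = 4 (α = 1): (1−4)(1−3)(1−6)(1−5) = (−3)·(−2)·(−5)·(−4) = 120 ≡ 3, so v_4 = 3^{−1} = 9 (mod 13).
  i = 5 (α = 5): (5−4)(5−3)(5−6)(5−1) = 1·2·(−1)·4 = −8 ≡ 5, so v_5 = 5^{−1} = 8 (mod 13).
  v = [11, 1, 10, 9, 8].
Step 2: syndromes of r = [5, 11, 11, 10, 12] (all sums mod 13).
  S_0 = Σ v_i r_i = 11·5 + 1·11 + 10·11 + 9·10 + 8·12 = 362 ≡ 11.
  S_1 = Σ v_i α_i r_i = 11·4·5 + 1·3·11 + 10·6·11 + 9·1·10 + 8·5·12 = 1483 ≡ 1.
  α_i^2 mod 13 = [3, 9, 10, 1, 12].
  S_2 = Σ v_i α_i^2 r_i = 11·3·5 + 1·9·11 + 10·10·11 + 9·1·10 + 8·12·12 = 2606 ≡ 6.
  S = (11, 1, 6) ≠ 0, so r is not a codeword (an error is present).
Step 3: locate the error. For a single error e at position i, S_ℓ = v_i·e·α_i^ℓ, so α_err = S_1/S_0.
  S_0^{−1} = 11^{−1} = 6 (mod 13), so α_err = 1·6 = 6 ≡ 6 = α_3. Error position i = 3.
  Consistency check: S_2/S_1 = 6·1 = 6 ≡ 6 = α_err ✓ (single-error assumption holds).
Step 4: error magnitude e = S_0/v_3 = S_0·∏_{j≠3}(α_3 − α_j) = 11·4 = 44 ≡ 5 (mod 13).
Step 5: correct position 3: c_3 = r_3 − e = 11 − 5 ≡ 6 (mod 13). Hence c = [5, 11, 6, 10, 12].
  Check: interpolating c through the α_i gives m(x) = 3 + 7·x (degree < 2) with m(α_i) = c_i for every i, so c is indeed a codeword.


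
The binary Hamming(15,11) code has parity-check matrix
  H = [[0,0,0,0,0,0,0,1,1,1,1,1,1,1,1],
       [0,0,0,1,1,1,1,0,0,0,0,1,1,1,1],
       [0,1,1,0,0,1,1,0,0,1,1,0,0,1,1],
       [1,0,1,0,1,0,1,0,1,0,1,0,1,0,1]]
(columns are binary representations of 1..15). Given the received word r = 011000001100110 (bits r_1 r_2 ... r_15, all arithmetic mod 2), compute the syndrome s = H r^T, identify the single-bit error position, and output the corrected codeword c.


s = (0, 0, 0, 1)^T, error position = 1, corrected codeword c = 111000001100110

Compute s = H r^T mod 2 one row at a time:
  s_1 = 0 + 1 + 1 + 0 + 0 + 1 + 1 + 0 = 4 ≡ 0 (mod 2).
  s_2 = 0 + 0 + 0 + 0 + 0 + 1 + 1 + 0 = 2 ≡ 0 (mod 2).
  s_3 = 1 + 1 + 0 + 0 + 1 + 0 + 1 + 0 = 4 ≡ 0 (mod 2).
  s_4 = 0 + 1 + 0 + 0 + 1 + 0 + 1 + 0 = 3 ≡ 1 (mod 2).
s = (0, 0, 0, 1)^T — this equals column 1 of H (binary 0001), so error is at position 1.
Correct: flip bit 1 of r = 011000001100110 to get c = 111000001100110.


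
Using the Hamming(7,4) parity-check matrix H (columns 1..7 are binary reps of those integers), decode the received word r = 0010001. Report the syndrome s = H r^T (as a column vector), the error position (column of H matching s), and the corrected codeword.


s = (1, 0, 0)^T, error position = 4, corrected codeword c = 0011001

Compute s = H r^T mod 2 one row at a time:
  s_1 = 0 + 0 + 0 + 1 = 1 ≡ 1 (mod 2).
  s_2 = 0 + 1 + 0 + 1 = 2 ≡ 0 (mod 2).
  s_3 = 0 + 1 + 0 + 1 = 2 ≡ 0 (mod 2).
s = (1, 0, 0)^T — this equals column 4 of H (binary 100), so error is at position 4.
Correct: flip bit 4 of r = 0010001 to get c = 0011001.


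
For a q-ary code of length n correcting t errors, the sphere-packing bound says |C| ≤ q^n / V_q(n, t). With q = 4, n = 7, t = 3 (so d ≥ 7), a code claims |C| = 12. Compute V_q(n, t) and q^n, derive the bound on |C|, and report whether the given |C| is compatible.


V_q(n, t) = 1156, q^n = 16384, Hamming bound = 14, |C| = 12 ≤ bound (satisfied).

Step 1: Compute V_q(n, t) = Σ_{j=0}^3 C(n, j) (q−1)^j.
  j = 0: C(7,0)·(3)^0 = 1·1 = 1.
  j = 1: C(7,1)·(3)^1 = 7·3 = 21.
  j = 2: C(7,2)·(3)^2 = 21·9 = 189.
  j = 3: C(7,3)·(3)^3 = 35·27 = 945.
  V_q(n, t) = 1 + 21 + 189 + 945 = 1156.
Step 2: q^n = 4^7 = 16384.
Step 3: Hamming bound ⌊q^n / V_q(n,t)⌋ = ⌊16384/1156⌋ = 14.
Step 4: Compare |C| = 12 to 14: satisfied.
The claimed |C| lies below the Hamming bound.


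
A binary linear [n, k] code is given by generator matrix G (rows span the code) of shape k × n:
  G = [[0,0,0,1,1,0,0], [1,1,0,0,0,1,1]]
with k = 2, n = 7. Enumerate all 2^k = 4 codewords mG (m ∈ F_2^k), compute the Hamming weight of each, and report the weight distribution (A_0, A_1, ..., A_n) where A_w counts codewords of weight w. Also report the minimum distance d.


Weight distribution: A_0 = 1, A_2 = 1, A_4 = 1, A_6 = 1. Minimum distance d = 2.

Enumerate all 2^2 = 4 messages m ∈ F_2^2.
For each, compute codeword c = mG in F_2^7, then tally its weight.
  m = 00 → c = 0000000, weight = 0.
  m = 10 → c = 0001100, weight = 2.
  m = 01 → c = 1100011, weight = 4.
  m = 11 → c = 1101111, weight = 6.
Tally weights:
  weight 0: 1 codewords.
  weight 2: 1 codewords.
  weight 4: 1 codewords.
  weight 6: 1 codewords.
Minimum distance d = smallest w > 0 with A_w > 0 = 2.
Sanity: Σ A_w = 4 = 2^2 = 4 ✓.


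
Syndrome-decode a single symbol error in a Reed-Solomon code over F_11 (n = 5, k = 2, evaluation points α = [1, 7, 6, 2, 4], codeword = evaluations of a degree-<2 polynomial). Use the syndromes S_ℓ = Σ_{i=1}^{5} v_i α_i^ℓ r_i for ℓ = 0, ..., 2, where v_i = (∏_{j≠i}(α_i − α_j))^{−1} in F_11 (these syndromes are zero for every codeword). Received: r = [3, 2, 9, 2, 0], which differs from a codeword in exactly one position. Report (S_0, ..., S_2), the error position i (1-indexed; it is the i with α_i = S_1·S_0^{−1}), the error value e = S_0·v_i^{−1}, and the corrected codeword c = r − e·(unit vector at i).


S = (8, 1, 7), error at position 2, error magnitude e = 5, c = [3, 8, 9, 2, 0].

Step 1: column multipliers v_i = (∏_{j≠i}(α_i − α_j))^{−1} mod 11.
  i = 1 (α = 1): (1−7)(1−6)(1−2)(1−4) = (−6)·(−5)·(−1)·(−3) = 90 ≡ 2, so v_1 = 2^{−1} = 6 (mod 11).
  i = 2 (α = 7): (7−1)(7−6)(7−2)(7−4) = 6·1·5·3 = 90 ≡ 2, so v_2 = 2^{−1} = 6 (mod 11).
  i = 3 (α = 6): (6−1)(6−7)(6−2)(6−4) = 5·(−1)·4·2 = −40 ≡ 4, so v_3 = 4^{−1} = 3 (mod 11).
  i = 4 (α = 2): (2−1)(2−7)(2−6)(2−4) = 1·(−5)·(−4)·(−2) = −40 ≡ 4, so v_4 = 4^{−1} = 3 (mod 11).
  i = 5 (α = 4): (4−1)(4−7)(4−6)(4−2) = 3·(−3)·(−2)·2 = 36 ≡ 3, so v_5 = 3^{−1} = 4 (mod 11).
  v = [6, 6, 3, 3, 4].
Step 2: syndromes of r = [3, 2, 9, 2, 0] (all sums mod 11).
  S_0 = Σ v_i r_i = 6·3 + 6·2 + 3·9 + 3·2 + 4·0 = 63 ≡ 8.
  S_1 = Σ v_i α_i r_i = 6·1·3 + 6·7·2 + 3·6·9 + 3·2·2 + 4·4·0 = 276 ≡ 1.
  α_i^2 mod 11 = [1, 5, 3, 4, 5].
  S_2 = Σ v_i α_i^2 r_i = 6·1·3 + 6·5·2 + 3·3·9 + 3·4·2 + 4·5·0 = 183 ≡ 7.
  S = (8, 1, 7) ≠ 0, so r is not a codeword (an error is present).
Step 3: locate the error. For a single error e at position i, S_ℓ = v_i·e·α_i^ℓ, so α_err = S_1/S_0.
  S_0^{−1} = 8^{−1} = 7 (mod 11), so α_err = 1·7 = 7 ≡ 7 = α_2. Error position i = 2.
  Consistency check: S_2/S_1 = 7·1 = 7 ≡ 7 = α_err ✓ (single-error assumption holds).
Step 4: error magnitude e = S_0/v_2 = S_0·∏_{j≠2}(α_2 − α_j) = 8·2 = 16 ≡ 5 (mod 11).
Step 5: correct position 2: c_2 = r_2 − e = 2 − 5 ≡ 8 (mod 11). Hence c = [3, 8, 9, 2, 0].
  Check: interpolating c through the α_i gives m(x) = 4 + 10·x (degree < 2) with m(α_i) = c_i for every i, so c is indeed a codeword.


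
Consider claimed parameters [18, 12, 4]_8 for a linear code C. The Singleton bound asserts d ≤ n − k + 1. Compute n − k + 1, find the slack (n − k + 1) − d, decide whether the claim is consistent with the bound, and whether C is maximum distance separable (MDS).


Singleton RHS = n − k + 1 = 7, slack = 3, bound satisfied, not MDS.

Singleton bound: d ≤ n − k + 1.
Here n = 18, k = 12, so n − k + 1 = 7.
Given d = 4, check d ≤ 7: YES.
Slack = (n − k + 1) − d = 3.
The code is NOT MDS (slack = 3 > 0).
Description: the claimed parameters are [18, 12, 4]_8; such a code would be non-MDS.
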